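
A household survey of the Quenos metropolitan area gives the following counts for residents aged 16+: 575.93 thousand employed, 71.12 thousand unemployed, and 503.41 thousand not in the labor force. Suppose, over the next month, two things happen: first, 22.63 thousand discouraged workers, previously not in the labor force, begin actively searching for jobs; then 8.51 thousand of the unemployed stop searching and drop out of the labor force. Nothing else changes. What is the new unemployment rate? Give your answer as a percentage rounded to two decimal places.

Initially, labor force = 575.93 + 71.12 = 647.05 thousand, so u = 71.12/647.05 = 10.99%.
After the first change, unemployed and labor force both rise by 22.63 → E = 575.93, U = 93.75, labor force = 669.68 thousand.
After the second change, unemployed and labor force both fall by 8.51 → E = 575.93, U = 85.24, labor force = 661.17 thousand.
New unemployment rate = 85.24 / 661.17 = 12.89%.

New unemployment rate ≈ 12.89%.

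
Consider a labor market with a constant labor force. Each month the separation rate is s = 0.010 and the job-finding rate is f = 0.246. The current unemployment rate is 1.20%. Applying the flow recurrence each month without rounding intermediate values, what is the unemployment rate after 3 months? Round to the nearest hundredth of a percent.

Unemployment rate after three months ≈ 2.79%.

With a fixed labor force, u_{t+1} = u_t + s·(1−u_t) − f·u_t = u_t·(1−s−f) + s.
Here 1−s−f = 0.744 and s = 0.010.
u_1 = 0.012000 × 0.744 + 0.010 = 0.018928.
u_2 = 0.018928 × 0.744 + 0.010 = 0.024082.
u_3 = 0.024082 × 0.744 + 0.010 = 0.027917.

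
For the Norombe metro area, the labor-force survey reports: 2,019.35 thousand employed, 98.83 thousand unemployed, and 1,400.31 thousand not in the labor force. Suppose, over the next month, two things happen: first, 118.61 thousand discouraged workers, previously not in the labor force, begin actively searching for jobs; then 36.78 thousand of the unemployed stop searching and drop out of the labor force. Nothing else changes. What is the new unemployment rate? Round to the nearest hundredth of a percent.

New unemployment rate ≈ 8.21%.

Initially, labor force = 2,019.35 + 98.83 = 2,118.18 thousand, so u = 98.83/2,118.18 = 4.67%.
After the first change, unemployed and labor force both rise by 118.61 → E = 2,019.35, U = 217.44, labor force = 2,236.79 thousand.
After the second change, unemployed and labor force both fall by 36.78 → E = 2,019.35, U = 180.66, labor force = 2,200.01 thousand.
New unemployment rate = 180.66 / 2,200.01 = 8.21%.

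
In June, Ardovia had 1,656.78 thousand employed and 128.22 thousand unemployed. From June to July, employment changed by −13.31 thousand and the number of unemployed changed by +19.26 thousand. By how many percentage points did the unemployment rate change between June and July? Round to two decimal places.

June: labor force = 1,656.78 + 128.22 = 1,785.00; u = 128.22/1,785.00 = 7.18%.
July: labor force = 1,643.47 + 147.48 = 1,790.95; u = 147.48/1,790.95 = 8.23%.
Change = 8.23% − 7.18% = +1.05 pp.

The unemployment rate changed by +1.05 percentage points.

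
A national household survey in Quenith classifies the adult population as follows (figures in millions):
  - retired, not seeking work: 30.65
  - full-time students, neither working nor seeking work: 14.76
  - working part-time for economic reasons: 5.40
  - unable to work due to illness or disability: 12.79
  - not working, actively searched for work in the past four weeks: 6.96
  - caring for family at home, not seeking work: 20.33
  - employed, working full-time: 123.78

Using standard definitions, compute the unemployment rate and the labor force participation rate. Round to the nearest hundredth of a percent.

Unemployment rate ≈ 5.11%; labor force participation rate ≈ 63.42%.

Employed = 5.40 + 123.78 = 129.18 million (anyone who worked, including part-time for economic reasons, counts as employed).
Unemployed = 6.96 million.
Labor force = 129.18 + 6.96 = 136.14 million.
Not in labor force = 30.65 + 14.76 + 12.79 + 20.33 = 78.53 million (those not working and not actively searching are outside the labor force).
Civilian working-age population = 136.14 + 78.53 = 214.67 million.
Unemployment rate = 6.96 / 136.14 = 5.11%.
Labor force participation rate = 136.14 / 214.67 = 63.42%.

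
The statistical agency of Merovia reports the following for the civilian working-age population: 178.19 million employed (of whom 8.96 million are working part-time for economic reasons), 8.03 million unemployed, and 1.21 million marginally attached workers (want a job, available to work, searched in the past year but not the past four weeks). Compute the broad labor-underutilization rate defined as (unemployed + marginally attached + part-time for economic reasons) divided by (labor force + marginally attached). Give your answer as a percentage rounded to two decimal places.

Labor force = 178.19 + 8.03 = 186.22 million.
Numerator = 8.03 + 1.21 + 8.96 = 18.20 million.
Denominator = 186.22 + 1.21 = 187.43 million.
Broad rate = 18.20 / 187.43 = 9.71%.

Broad underutilization rate ≈ 9.71%.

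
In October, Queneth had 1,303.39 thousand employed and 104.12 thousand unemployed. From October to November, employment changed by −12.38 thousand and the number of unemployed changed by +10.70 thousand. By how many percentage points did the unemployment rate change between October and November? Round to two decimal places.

October: labor force = 1,303.39 + 104.12 = 1,407.51; u = 104.12/1,407.51 = 7.40%.
November: labor force = 1,291.01 + 114.82 = 1,405.83; u = 114.82/1,405.83 = 8.17%.
Change = 8.17% − 7.40% = +0.77 pp.

The unemployment rate changed by +0.77 percentage points.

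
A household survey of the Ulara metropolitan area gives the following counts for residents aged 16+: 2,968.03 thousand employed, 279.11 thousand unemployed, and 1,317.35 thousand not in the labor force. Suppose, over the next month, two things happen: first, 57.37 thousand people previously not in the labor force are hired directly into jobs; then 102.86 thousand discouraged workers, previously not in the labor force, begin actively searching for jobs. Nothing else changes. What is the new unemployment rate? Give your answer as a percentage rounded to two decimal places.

Initially, labor force = 2,968.03 + 279.11 = 3,247.14 thousand, so u = 279.11/3,247.14 = 8.60%.
After the first change, employed and labor force both rise by 57.37; unemployed unchanged → E = 3,025.40, U = 279.11, labor force = 3,304.51 thousand.
After the second change, unemployed and labor force both rise by 102.86 → E = 3,025.40, U = 381.97, labor force = 3,407.37 thousand.
New unemployment rate = 381.97 / 3,407.37 = 11.21%.

New unemployment rate ≈ 11.21%.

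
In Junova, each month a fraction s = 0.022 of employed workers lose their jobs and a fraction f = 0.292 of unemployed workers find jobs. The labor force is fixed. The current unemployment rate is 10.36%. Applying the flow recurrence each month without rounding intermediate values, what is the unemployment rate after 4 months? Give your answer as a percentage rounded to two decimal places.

With a fixed labor force, u_{t+1} = u_t + s·(1−u_t) − f·u_t = u_t·(1−s−f) + s.
Here 1−s−f = 0.686 and s = 0.022.
u_1 = 0.103600 × 0.686 + 0.022 = 0.093070.
u_2 = 0.093070 × 0.686 + 0.022 = 0.085846.
u_3 = 0.085846 × 0.686 + 0.022 = 0.080890.
u_4 = 0.080890 × 0.686 + 0.022 = 0.077491.

Unemployment rate after four months ≈ 7.75%.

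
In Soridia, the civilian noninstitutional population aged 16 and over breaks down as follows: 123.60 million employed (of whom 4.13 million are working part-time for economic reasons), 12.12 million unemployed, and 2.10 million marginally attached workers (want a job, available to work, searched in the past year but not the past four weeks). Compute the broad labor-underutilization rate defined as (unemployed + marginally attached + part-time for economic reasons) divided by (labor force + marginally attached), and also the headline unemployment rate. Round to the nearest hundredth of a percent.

Broad underutilization rate ≈ 13.31%; headline unemployment rate ≈ 8.93%.

Labor force = 123.60 + 12.12 = 135.72 million.
Numerator = 12.12 + 2.10 + 4.13 = 18.35 million.
Denominator = 135.72 + 2.10 = 137.82 million.
Broad rate = 18.35 / 137.82 = 13.31%.
Headline unemployment rate = 12.12 / 135.72 = 8.93%.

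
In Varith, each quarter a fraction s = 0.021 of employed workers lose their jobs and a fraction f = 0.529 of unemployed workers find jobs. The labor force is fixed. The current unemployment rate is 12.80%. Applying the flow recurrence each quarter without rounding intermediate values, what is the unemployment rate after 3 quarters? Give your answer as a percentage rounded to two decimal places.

Unemployment rate after three quarters ≈ 4.64%.

With a fixed labor force, u_{t+1} = u_t + s·(1−u_t) − f·u_t = u_t·(1−s−f) + s.
Here 1−s−f = 0.450 and s = 0.021.
u_1 = 0.128000 × 0.450 + 0.021 = 0.078600.
u_2 = 0.078600 × 0.450 + 0.021 = 0.056370.
u_3 = 0.056370 × 0.450 + 0.021 = 0.046367.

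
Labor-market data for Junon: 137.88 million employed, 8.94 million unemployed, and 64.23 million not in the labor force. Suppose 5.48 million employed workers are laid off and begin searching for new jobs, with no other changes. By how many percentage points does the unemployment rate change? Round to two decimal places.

Initially, labor force = 137.88 + 8.94 = 146.82 million, so u = 8.94/146.82 = 6.09%.
After the change, employed falls and unemployed rises by 5.48; labor force unchanged → E = 132.40, U = 14.42, labor force = 146.82 million.
New unemployment rate = 14.42 / 146.82 = 9.82%.
Change = 9.82% − 6.09% = +3.73 percentage points.

The unemployment rate changes by +3.73 percentage points.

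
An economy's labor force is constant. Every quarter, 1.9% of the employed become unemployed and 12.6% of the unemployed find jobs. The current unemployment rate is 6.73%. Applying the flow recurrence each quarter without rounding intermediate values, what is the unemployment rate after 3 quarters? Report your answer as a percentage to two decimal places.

Unemployment rate after three quarters ≈ 9.12%.

With a fixed labor force, u_{t+1} = u_t + s·(1−u_t) − f·u_t = u_t·(1−s−f) + s.
Here 1−s−f = 0.855 and s = 0.019.
u_1 = 0.067300 × 0.855 + 0.019 = 0.076541.
u_2 = 0.076541 × 0.855 + 0.019 = 0.084443.
u_3 = 0.084443 × 0.855 + 0.019 = 0.091199.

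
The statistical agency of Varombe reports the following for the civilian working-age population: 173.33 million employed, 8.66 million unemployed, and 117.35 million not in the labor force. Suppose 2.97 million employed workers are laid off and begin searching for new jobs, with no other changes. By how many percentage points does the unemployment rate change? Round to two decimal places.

The unemployment rate changes by +1.63 percentage points.

Initially, labor force = 173.33 + 8.66 = 181.99 million, so u = 8.66/181.99 = 4.76%.
After the change, employed falls and unemployed rises by 2.97; labor force unchanged → E = 170.36, U = 11.63, labor force = 181.99 million.
New unemployment rate = 11.63 / 181.99 = 6.39%.
Change = 6.39% − 4.76% = +1.63 percentage points.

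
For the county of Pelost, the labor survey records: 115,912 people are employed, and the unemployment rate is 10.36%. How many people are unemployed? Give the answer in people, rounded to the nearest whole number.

About 13,396 are unemployed.

Let U be the number unemployed. The labor force is E + U, and U/(E+U) = 0.1036.
So U = 0.1036 × 115,912 / (1 − 0.1036) = 12008.48 / 0.8964 ≈ 13,396.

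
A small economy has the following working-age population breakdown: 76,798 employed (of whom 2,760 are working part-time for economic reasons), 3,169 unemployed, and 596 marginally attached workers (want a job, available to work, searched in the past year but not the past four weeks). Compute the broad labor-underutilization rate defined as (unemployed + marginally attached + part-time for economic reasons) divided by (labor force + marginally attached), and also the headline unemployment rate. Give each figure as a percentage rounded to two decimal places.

Broad underutilization rate ≈ 8.10%; headline unemployment rate ≈ 3.96%.

Labor force = 76,798 + 3,169 = 79,967.
Numerator = 3,169 + 596 + 2,760 = 6,525.
Denominator = 79,967 + 596 = 80,563.
Broad rate = 6,525 / 80,563 = 8.10%.
Headline unemployment rate = 3,169 / 79,967 = 3.96%.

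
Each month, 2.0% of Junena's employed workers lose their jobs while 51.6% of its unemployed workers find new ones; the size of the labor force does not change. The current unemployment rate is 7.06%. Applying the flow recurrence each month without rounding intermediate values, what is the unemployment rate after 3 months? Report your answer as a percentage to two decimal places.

With a fixed labor force, u_{t+1} = u_t + s·(1−u_t) − f·u_t = u_t·(1−s−f) + s.
Here 1−s−f = 0.464 and s = 0.020.
u_1 = 0.070600 × 0.464 + 0.020 = 0.052758.
u_2 = 0.052758 × 0.464 + 0.020 = 0.044480.
u_3 = 0.044480 × 0.464 + 0.020 = 0.040639.

Unemployment rate after three months ≈ 4.06%.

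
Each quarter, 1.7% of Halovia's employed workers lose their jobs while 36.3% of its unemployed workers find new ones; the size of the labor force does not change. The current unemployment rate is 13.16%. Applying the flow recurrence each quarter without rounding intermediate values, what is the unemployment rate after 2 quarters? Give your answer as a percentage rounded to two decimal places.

Unemployment rate after two quarters ≈ 7.81%.

With a fixed labor force, u_{t+1} = u_t + s·(1−u_t) − f·u_t = u_t·(1−s−f) + s.
Here 1−s−f = 0.620 and s = 0.017.
u_1 = 0.131600 × 0.620 + 0.017 = 0.098592.
u_2 = 0.098592 × 0.620 + 0.017 = 0.078127.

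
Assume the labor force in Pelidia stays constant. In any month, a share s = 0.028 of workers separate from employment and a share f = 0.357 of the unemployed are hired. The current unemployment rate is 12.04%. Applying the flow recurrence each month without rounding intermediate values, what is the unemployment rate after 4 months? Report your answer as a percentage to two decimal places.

Unemployment rate after four months ≈ 7.95%.

With a fixed labor force, u_{t+1} = u_t + s·(1−u_t) − f·u_t = u_t·(1−s−f) + s.
Here 1−s−f = 0.615 and s = 0.028.
u_1 = 0.120400 × 0.615 + 0.028 = 0.102046.
u_2 = 0.102046 × 0.615 + 0.028 = 0.090758.
u_3 = 0.090758 × 0.615 + 0.028 = 0.083816.
u_4 = 0.083816 × 0.615 + 0.028 = 0.079547.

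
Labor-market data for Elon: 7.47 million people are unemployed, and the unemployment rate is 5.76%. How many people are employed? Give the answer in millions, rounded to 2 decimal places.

About 122.22 million are employed.

Labor force = U / u = 7.47 / 0.0576 ≈ 129.69 million.
Employed = labor force − unemployed = 129.69 − 7.47 = 122.22 million.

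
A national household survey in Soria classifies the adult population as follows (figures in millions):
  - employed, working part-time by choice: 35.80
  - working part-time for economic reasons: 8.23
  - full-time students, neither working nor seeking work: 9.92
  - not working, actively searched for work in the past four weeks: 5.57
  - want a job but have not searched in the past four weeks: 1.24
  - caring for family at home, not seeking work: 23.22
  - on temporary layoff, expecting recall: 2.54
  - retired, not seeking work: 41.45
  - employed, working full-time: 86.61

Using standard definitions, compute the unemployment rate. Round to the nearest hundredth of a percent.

Unemployment rate ≈ 5.85%.

Employed = 35.80 + 8.23 + 86.61 = 130.64 million (anyone who worked, including part-time for economic reasons, counts as employed).
Unemployed = 5.57 + 2.54 = 8.11 million (jobless and actively searching, or on temporary layoff).
Labor force = 130.64 + 8.11 = 138.75 million.
Unemployment rate = 8.11 / 138.75 = 5.85%.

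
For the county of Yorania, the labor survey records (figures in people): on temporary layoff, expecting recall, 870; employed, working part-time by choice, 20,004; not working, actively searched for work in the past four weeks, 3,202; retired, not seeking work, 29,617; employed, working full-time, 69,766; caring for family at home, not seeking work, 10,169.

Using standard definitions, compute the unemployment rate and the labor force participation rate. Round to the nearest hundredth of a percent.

Unemployment rate ≈ 4.34%; labor force participation rate ≈ 70.23%.

Employed = 20,004 + 69,766 = 89,770.
Unemployed = 870 + 3,202 = 4,072 (jobless and actively searching, or on temporary layoff).
Labor force = 89,770 + 4,072 = 93,842.
Not in labor force = 29,617 + 10,169 = 39,786 (those not working and not actively searching are outside the labor force).
Civilian working-age population = 93,842 + 39,786 = 133,628.
Unemployment rate = 4,072 / 93,842 = 4.34%.
Labor force participation rate = 93,842 / 133,628 = 70.23%.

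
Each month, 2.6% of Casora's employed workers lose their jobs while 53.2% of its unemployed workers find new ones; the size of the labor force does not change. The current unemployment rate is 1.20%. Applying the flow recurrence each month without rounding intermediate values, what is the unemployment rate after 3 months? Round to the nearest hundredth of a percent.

Unemployment rate after three months ≈ 4.36%.

With a fixed labor force, u_{t+1} = u_t + s·(1−u_t) − f·u_t = u_t·(1−s−f) + s.
Here 1−s−f = 0.442 and s = 0.026.
u_1 = 0.012000 × 0.442 + 0.026 = 0.031304.
u_2 = 0.031304 × 0.442 + 0.026 = 0.039836.
u_3 = 0.039836 × 0.442 + 0.026 = 0.043608.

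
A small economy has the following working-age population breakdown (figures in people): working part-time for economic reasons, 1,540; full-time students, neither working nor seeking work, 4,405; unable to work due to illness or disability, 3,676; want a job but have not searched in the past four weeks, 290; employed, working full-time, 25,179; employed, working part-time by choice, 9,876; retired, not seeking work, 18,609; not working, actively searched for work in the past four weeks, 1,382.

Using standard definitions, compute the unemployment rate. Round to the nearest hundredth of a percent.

Employed = 1,540 + 25,179 + 9,876 = 36,595 (anyone who worked, including part-time for economic reasons, counts as employed).
Unemployed = 1,382.
Labor force = 36,595 + 1,382 = 37,977.
Unemployment rate = 1,382 / 37,977 = 3.64%.

Unemployment rate ≈ 3.64%.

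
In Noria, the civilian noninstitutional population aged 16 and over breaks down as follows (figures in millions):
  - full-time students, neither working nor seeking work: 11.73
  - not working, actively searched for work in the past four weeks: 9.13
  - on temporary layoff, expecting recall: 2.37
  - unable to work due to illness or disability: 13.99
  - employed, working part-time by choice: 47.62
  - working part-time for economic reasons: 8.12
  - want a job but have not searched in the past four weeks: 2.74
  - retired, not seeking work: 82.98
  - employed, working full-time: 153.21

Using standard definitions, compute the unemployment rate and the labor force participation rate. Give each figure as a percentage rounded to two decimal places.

Employed = 47.62 + 8.12 + 153.21 = 208.95 million (anyone who worked, including part-time for economic reasons, counts as employed).
Unemployed = 9.13 + 2.37 = 11.50 million (jobless and actively searching, or on temporary layoff).
Labor force = 208.95 + 11.50 = 220.45 million.
Not in labor force = 11.73 + 13.99 + 2.74 + 82.98 = 111.44 million (those not working and not actively searching are outside the labor force — including those who want a job but have given up searching).
Civilian working-age population = 220.45 + 111.44 = 331.89 million.
Unemployment rate = 11.50 / 220.45 = 5.22%.
Labor force participation rate = 220.45 / 331.89 = 66.42%.

Unemployment rate ≈ 5.22%; labor force participation rate ≈ 66.42%.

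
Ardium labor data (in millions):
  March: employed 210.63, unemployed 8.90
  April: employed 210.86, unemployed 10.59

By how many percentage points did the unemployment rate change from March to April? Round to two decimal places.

March: labor force = 210.63 + 8.90 = 219.53; u = 8.90/219.53 = 4.05%.
April: labor force = 210.86 + 10.59 = 221.45; u = 10.59/221.45 = 4.78%.
Change = 4.78% − 4.05% = +0.73 pp.

The unemployment rate changed by +0.73 percentage points.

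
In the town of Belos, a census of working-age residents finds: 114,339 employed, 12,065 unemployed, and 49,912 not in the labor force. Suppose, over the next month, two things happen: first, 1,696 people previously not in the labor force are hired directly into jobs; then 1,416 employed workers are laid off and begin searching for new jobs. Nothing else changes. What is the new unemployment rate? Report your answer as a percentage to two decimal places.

New unemployment rate ≈ 10.52%.

Initially, labor force = 114,339 + 12,065 = 126,404, so u = 12,065/126,404 = 9.54%.
After the first change, employed and labor force both rise by 1,696; unemployed unchanged → E = 116,035, U = 12,065, labor force = 128,100.
After the second change, employed falls and unemployed rises by 1,416; labor force unchanged → E = 114,619, U = 13,481, labor force = 128,100.
New unemployment rate = 13,481 / 128,100 = 10.52%.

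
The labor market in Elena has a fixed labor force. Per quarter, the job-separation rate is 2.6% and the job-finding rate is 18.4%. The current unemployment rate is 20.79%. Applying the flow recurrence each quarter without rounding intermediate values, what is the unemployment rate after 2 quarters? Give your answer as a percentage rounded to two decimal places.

With a fixed labor force, u_{t+1} = u_t + s·(1−u_t) − f·u_t = u_t·(1−s−f) + s.
Here 1−s−f = 0.790 and s = 0.026.
u_1 = 0.207900 × 0.790 + 0.026 = 0.190241.
u_2 = 0.190241 × 0.790 + 0.026 = 0.176290.

Unemployment rate after two quarters ≈ 17.63%.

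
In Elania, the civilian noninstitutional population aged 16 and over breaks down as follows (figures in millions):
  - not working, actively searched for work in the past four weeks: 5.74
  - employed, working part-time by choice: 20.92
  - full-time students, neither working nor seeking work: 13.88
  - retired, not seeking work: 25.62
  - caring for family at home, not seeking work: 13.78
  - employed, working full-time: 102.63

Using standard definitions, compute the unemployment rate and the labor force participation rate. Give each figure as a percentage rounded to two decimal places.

Unemployment rate ≈ 4.44%; labor force participation rate ≈ 70.82%.

Employed = 20.92 + 102.63 = 123.55 million.
Unemployed = 5.74 million.
Labor force = 123.55 + 5.74 = 129.29 million.
Not in labor force = 13.88 + 25.62 + 13.78 = 53.28 million (those not working and not actively searching are outside the labor force).
Civilian working-age population = 129.29 + 53.28 = 182.57 million.
Unemployment rate = 5.74 / 129.29 = 4.44%.
Labor force participation rate = 129.29 / 182.57 = 70.82%.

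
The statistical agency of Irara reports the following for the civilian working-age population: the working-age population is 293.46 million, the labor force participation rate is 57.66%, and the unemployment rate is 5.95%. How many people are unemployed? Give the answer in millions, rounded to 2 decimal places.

About 10.07 million are unemployed.

Labor force = 0.5766 × 293.46 = 169.21 million.
Unemployed = 0.0595 × 169.21 ≈ 10.07 million.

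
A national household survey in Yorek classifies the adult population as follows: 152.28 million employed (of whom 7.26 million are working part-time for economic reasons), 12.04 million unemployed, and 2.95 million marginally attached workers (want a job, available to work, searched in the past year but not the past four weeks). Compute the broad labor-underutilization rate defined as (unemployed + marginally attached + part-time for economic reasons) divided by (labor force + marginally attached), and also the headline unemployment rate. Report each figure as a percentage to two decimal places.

Broad underutilization rate ≈ 13.30%; headline unemployment rate ≈ 7.33%.

Labor force = 152.28 + 12.04 = 164.32 million.
Numerator = 12.04 + 2.95 + 7.26 = 22.25 million.
Denominator = 164.32 + 2.95 = 167.27 million.
Broad rate = 22.25 / 167.27 = 13.30%.
Headline unemployment rate = 12.04 / 164.32 = 7.33%.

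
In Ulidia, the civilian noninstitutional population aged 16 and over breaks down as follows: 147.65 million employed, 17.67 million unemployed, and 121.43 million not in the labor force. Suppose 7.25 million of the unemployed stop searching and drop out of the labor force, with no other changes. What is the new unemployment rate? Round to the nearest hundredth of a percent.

New unemployment rate ≈ 6.59%.

Initially, labor force = 147.65 + 17.67 = 165.32 million, so u = 17.67/165.32 = 10.69%.
After the change, unemployed and labor force both fall by 7.25 → E = 147.65, U = 10.42, labor force = 158.07 million.
New unemployment rate = 10.42 / 158.07 = 6.59%.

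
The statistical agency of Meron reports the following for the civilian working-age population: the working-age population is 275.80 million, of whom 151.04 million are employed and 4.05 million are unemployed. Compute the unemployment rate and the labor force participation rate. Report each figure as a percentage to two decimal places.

Labor force = employed + unemployed = 151.04 + 4.05 = 155.09 million.
Unemployment rate = 4.05 / 155.09 = 2.61%.
Labor force participation rate = 155.09 / 275.80 = 56.23%.

Unemployment rate ≈ 2.61%; labor force participation rate ≈ 56.23%.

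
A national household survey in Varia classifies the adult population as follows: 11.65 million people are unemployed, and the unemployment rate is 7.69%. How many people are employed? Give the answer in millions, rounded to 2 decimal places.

Labor force = U / u = 11.65 / 0.0769 ≈ 151.50 million.
Employed = labor force − unemployed = 151.50 − 11.65 = 139.85 million.

About 139.85 million are employed.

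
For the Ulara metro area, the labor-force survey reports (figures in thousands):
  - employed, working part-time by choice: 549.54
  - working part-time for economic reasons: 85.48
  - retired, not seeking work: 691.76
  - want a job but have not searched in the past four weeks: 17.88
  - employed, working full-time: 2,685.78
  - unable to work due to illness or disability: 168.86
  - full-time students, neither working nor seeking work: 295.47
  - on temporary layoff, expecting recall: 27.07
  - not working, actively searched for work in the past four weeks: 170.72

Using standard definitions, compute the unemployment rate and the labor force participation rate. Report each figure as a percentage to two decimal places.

Employed = 549.54 + 85.48 + 2,685.78 = 3,320.80 thousand (anyone who worked, including part-time for economic reasons, counts as employed).
Unemployed = 27.07 + 170.72 = 197.79 thousand (jobless and actively searching, or on temporary layoff).
Labor force = 3,320.80 + 197.79 = 3,518.59 thousand.
Not in labor force = 691.76 + 17.88 + 168.86 + 295.47 = 1,173.97 thousand (those not working and not actively searching are outside the labor force — including those who want a job but have given up searching).
Civilian working-age population = 3,518.59 + 1,173.97 = 4,692.56 thousand.
Unemployment rate = 197.79 / 3,518.59 = 5.62%.
Labor force participation rate = 3,518.59 / 4,692.56 = 74.98%.

Unemployment rate ≈ 5.62%; labor force participation rate ≈ 74.98%.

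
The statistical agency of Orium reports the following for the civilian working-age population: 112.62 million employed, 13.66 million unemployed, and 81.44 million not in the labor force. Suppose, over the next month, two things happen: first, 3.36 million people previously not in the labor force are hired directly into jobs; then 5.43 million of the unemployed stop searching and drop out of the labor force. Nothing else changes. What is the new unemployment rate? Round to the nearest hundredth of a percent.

New unemployment rate ≈ 6.63%.

Initially, labor force = 112.62 + 13.66 = 126.28 million, so u = 13.66/126.28 = 10.82%.
After the first change, employed and labor force both rise by 3.36; unemployed unchanged → E = 115.98, U = 13.66, labor force = 129.64 million.
After the second change, unemployed and labor force both fall by 5.43 → E = 115.98, U = 8.23, labor force = 124.21 million.
New unemployment rate = 8.23 / 124.21 = 6.63%.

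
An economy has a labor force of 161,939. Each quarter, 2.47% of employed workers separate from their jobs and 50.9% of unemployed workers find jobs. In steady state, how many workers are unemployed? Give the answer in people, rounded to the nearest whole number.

Steady-state unemployment rate u* = s/(s+f) = 2.47/(2.47+50.9) = 0.046281.
Unemployed = u* × labor force = 0.046281 × 161,939 ≈ 7,495.

About 7,495 are unemployed in steady state.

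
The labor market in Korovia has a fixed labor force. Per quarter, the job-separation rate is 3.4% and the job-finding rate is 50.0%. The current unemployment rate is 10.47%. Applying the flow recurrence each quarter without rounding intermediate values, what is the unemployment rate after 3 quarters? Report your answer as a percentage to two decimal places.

Unemployment rate after three quarters ≈ 6.78%.

With a fixed labor force, u_{t+1} = u_t + s·(1−u_t) − f·u_t = u_t·(1−s−f) + s.
Here 1−s−f = 0.466 and s = 0.034.
u_1 = 0.104700 × 0.466 + 0.034 = 0.082790.
u_2 = 0.082790 × 0.466 + 0.034 = 0.072580.
u_3 = 0.072580 × 0.466 + 0.034 = 0.067822.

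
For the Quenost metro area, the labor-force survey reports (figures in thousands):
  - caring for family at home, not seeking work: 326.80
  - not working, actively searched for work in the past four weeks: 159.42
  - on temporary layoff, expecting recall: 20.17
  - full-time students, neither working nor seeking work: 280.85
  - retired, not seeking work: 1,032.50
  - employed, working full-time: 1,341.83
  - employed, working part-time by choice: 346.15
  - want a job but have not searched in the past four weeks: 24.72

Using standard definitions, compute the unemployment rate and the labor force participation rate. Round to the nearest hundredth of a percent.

Employed = 1,341.83 + 346.15 = 1,687.98 thousand.
Unemployed = 159.42 + 20.17 = 179.59 thousand (jobless and actively searching, or on temporary layoff).
Labor force = 1,687.98 + 179.59 = 1,867.57 thousand.
Not in labor force = 326.80 + 280.85 + 1,032.50 + 24.72 = 1,664.87 thousand (those not working and not actively searching are outside the labor force — including those who want a job but have given up searching).
Civilian working-age population = 1,867.57 + 1,664.87 = 3,532.44 thousand.
Unemployment rate = 179.59 / 1,867.57 = 9.62%.
Labor force participation rate = 1,867.57 / 3,532.44 = 52.87%.

Unemployment rate ≈ 9.62%; labor force participation rate ≈ 52.87%.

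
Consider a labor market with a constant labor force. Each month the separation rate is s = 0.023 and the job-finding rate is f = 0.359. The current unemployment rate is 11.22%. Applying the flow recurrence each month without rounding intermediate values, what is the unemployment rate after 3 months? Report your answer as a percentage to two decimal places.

Unemployment rate after three months ≈ 7.25%.

With a fixed labor force, u_{t+1} = u_t + s·(1−u_t) − f·u_t = u_t·(1−s−f) + s.
Here 1−s−f = 0.618 and s = 0.023.
u_1 = 0.112200 × 0.618 + 0.023 = 0.092340.
u_2 = 0.092340 × 0.618 + 0.023 = 0.080066.
u_3 = 0.080066 × 0.618 + 0.023 = 0.072481.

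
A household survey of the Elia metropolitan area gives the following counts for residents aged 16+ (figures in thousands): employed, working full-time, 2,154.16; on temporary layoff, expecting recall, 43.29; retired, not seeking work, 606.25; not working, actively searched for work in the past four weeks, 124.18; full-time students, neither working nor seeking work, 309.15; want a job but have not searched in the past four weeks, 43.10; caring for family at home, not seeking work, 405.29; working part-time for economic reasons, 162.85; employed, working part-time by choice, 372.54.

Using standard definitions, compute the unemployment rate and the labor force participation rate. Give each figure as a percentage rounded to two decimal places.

Employed = 2,154.16 + 162.85 + 372.54 = 2,689.55 thousand (anyone who worked, including part-time for economic reasons, counts as employed).
Unemployed = 43.29 + 124.18 = 167.47 thousand (jobless and actively searching, or on temporary layoff).
Labor force = 2,689.55 + 167.47 = 2,857.02 thousand.
Not in labor force = 606.25 + 309.15 + 43.10 + 405.29 = 1,363.79 thousand (those not working and not actively searching are outside the labor force — including those who want a job but have given up searching).
Civilian working-age population = 2,857.02 + 1,363.79 = 4,220.81 thousand.
Unemployment rate = 167.47 / 2,857.02 = 5.86%.
Labor force participation rate = 2,857.02 / 4,220.81 = 67.69%.

Unemployment rate ≈ 5.86%; labor force participation rate ≈ 67.69%.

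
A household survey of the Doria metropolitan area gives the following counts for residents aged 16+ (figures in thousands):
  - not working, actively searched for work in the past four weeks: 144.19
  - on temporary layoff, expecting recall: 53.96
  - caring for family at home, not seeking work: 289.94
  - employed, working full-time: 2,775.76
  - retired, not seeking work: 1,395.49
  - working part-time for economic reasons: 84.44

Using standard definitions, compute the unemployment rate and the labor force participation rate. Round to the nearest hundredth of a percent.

Employed = 2,775.76 + 84.44 = 2,860.20 thousand (anyone who worked, including part-time for economic reasons, counts as employed).
Unemployed = 144.19 + 53.96 = 198.15 thousand (jobless and actively searching, or on temporary layoff).
Labor force = 2,860.20 + 198.15 = 3,058.35 thousand.
Not in labor force = 289.94 + 1,395.49 = 1,685.43 thousand (those not working and not actively searching are outside the labor force).
Civilian working-age population = 3,058.35 + 1,685.43 = 4,743.78 thousand.
Unemployment rate = 198.15 / 3,058.35 = 6.48%.
Labor force participation rate = 3,058.35 / 4,743.78 = 64.47%.

Unemployment rate ≈ 6.48%; labor force participation rate ≈ 64.47%.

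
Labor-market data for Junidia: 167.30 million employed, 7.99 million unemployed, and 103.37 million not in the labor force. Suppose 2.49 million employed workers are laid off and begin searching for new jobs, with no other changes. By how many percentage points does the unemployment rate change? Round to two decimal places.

The unemployment rate changes by +1.42 percentage points.

Initially, labor force = 167.30 + 7.99 = 175.29 million, so u = 7.99/175.29 = 4.56%.
After the change, employed falls and unemployed rises by 2.49; labor force unchanged → E = 164.81, U = 10.48, labor force = 175.29 million.
New unemployment rate = 10.48 / 175.29 = 5.98%.
Change = 5.98% − 4.56% = +1.42 percentage points.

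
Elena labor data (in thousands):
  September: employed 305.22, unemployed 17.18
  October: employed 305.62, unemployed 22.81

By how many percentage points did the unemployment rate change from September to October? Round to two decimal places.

The unemployment rate changed by +1.62 percentage points.

September: labor force = 305.22 + 17.18 = 322.40; u = 17.18/322.40 = 5.33%.
October: labor force = 305.62 + 22.81 = 328.43; u = 22.81/328.43 = 6.95%.
Change = 6.95% − 5.33% = +1.62 pp.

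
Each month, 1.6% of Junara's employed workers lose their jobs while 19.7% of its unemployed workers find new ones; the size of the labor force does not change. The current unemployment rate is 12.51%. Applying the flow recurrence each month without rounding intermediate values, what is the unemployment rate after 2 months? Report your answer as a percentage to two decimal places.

Unemployment rate after two months ≈ 10.61%.

With a fixed labor force, u_{t+1} = u_t + s·(1−u_t) − f·u_t = u_t·(1−s−f) + s.
Here 1−s−f = 0.787 and s = 0.016.
u_1 = 0.125100 × 0.787 + 0.016 = 0.114454.
u_2 = 0.114454 × 0.787 + 0.016 = 0.106075.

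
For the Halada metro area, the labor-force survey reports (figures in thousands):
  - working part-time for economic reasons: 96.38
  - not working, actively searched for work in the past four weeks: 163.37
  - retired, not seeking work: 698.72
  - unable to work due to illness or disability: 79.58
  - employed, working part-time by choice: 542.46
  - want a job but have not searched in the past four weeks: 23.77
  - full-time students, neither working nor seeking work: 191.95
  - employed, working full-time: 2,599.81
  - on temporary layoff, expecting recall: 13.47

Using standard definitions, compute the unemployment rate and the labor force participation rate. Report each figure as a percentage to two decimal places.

Employed = 96.38 + 542.46 + 2,599.81 = 3,238.65 thousand (anyone who worked, including part-time for economic reasons, counts as employed).
Unemployed = 163.37 + 13.47 = 176.84 thousand (jobless and actively searching, or on temporary layoff).
Labor force = 3,238.65 + 176.84 = 3,415.49 thousand.
Not in labor force = 698.72 + 79.58 + 23.77 + 191.95 = 994.02 thousand (those not working and not actively searching are outside the labor force — including those who want a job but have given up searching).
Civilian working-age population = 3,415.49 + 994.02 = 4,409.51 thousand.
Unemployment rate = 176.84 / 3,415.49 = 5.18%.
Labor force participation rate = 3,415.49 / 4,409.51 = 77.46%.

Unemployment rate ≈ 5.18%; labor force participation rate ≈ 77.46%.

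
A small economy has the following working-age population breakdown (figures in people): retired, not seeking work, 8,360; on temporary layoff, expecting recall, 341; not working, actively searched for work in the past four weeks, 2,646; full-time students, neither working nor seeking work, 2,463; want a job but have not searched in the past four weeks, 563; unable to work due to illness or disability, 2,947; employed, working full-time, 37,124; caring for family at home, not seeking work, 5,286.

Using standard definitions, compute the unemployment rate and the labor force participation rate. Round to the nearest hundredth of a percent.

Unemployment rate ≈ 7.45%; labor force participation rate ≈ 67.15%.

Employed = 37,124.
Unemployed = 341 + 2,646 = 2,987 (jobless and actively searching, or on temporary layoff).
Labor force = 37,124 + 2,987 = 40,111.
Not in labor force = 8,360 + 2,463 + 563 + 2,947 + 5,286 = 19,619 (those not working and not actively searching are outside the labor force — including those who want a job but have given up searching).
Civilian working-age population = 40,111 + 19,619 = 59,730.
Unemployment rate = 2,987 / 40,111 = 7.45%.
Labor force participation rate = 40,111 / 59,730 = 67.15%.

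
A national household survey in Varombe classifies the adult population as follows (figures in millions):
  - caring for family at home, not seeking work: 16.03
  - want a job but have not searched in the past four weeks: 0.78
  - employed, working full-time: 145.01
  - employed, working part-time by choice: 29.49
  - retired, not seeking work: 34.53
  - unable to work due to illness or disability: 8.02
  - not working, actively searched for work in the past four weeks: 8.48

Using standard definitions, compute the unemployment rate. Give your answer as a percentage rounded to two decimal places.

Employed = 145.01 + 29.49 = 174.50 million.
Unemployed = 8.48 million.
Labor force = 174.50 + 8.48 = 182.98 million.
Unemployment rate = 8.48 / 182.98 = 4.63%.

Unemployment rate ≈ 4.63%.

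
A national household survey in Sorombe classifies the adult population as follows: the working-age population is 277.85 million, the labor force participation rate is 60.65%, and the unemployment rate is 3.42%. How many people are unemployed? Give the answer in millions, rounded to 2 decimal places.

About 5.76 million are unemployed.

Labor force = 0.6065 × 277.85 = 168.52 million.
Unemployed = 0.0342 × 168.52 ≈ 5.76 million.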